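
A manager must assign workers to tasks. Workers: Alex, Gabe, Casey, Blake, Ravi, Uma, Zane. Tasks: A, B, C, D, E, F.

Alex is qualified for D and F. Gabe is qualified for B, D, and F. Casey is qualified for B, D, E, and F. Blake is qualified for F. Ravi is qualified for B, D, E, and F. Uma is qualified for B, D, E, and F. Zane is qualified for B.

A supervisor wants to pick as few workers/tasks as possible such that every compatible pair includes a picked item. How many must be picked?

A maximum matching has 4 edges (e.g. Alex–D, Gabe–B, Casey–E, Blake–F).
By König's theorem the minimum vertex cover has the same size. One such cover is {B, D, E, F}.

4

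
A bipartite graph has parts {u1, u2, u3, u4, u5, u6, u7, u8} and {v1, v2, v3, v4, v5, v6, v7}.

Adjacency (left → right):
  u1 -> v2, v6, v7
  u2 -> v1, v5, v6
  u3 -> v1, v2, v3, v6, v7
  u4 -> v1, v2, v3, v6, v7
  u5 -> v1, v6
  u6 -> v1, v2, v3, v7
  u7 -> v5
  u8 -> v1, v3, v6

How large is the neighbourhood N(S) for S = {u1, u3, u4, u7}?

6

The union of neighbours of {u1, u3, u4, u7} is {v1, v2, v3, v5, v6, v7}, which has 6 elements.
Since |N(S)| = 6 ≥ |S| = 4, Hall's condition holds for this subset.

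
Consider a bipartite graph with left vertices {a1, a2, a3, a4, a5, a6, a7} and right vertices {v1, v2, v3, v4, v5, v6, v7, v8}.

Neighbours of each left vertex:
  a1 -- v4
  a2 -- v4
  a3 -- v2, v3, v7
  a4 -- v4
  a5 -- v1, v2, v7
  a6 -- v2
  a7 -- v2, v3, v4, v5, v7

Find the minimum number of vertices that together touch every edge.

5

{a3, a5, a6, a7, v4} is a vertex cover of size 5: every edge has an endpoint in this set.
No smaller cover exists because a1–v4, a3–v7, a5–v1, a6–v2, a7–v3 is a matching of size 5, and a cover must include an endpoint of each of these disjoint edges (König's theorem).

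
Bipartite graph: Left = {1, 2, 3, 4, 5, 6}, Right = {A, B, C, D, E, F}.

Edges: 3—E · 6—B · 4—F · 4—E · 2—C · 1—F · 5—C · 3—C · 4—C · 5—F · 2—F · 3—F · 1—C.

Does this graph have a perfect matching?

No

The set {1, 2, 3, 4, 5} has only 3 neighbours ({C, E, F}), so by Hall's theorem at most 4 of the 6 left vertices can be matched.
Hence no matching covers every left vertex.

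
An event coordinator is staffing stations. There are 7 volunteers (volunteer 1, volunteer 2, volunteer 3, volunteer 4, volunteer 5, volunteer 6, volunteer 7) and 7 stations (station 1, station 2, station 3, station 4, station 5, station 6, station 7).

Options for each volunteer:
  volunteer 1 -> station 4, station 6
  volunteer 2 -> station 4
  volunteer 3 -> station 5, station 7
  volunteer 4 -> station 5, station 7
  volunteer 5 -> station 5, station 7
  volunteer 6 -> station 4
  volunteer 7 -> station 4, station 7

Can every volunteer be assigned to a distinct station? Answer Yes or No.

No

The set {volunteer 2, volunteer 3, volunteer 4, volunteer 5, volunteer 6, volunteer 7} has only 3 neighbours ({station 4, station 5, station 7}), so by Hall's theorem at most 4 of the 7 volunteers can be matched.
Hence no matching covers every volunteer.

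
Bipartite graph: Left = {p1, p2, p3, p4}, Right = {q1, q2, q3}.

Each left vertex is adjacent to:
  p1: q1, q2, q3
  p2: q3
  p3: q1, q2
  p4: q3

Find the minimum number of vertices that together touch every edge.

3

{p1, p3, q3} is a vertex cover of size 3: every edge has an endpoint in this set.
No smaller cover exists because p1–q1, p2–q3, p3–q2 is a matching of size 3, and a cover must include an endpoint of each of these disjoint edges (König's theorem).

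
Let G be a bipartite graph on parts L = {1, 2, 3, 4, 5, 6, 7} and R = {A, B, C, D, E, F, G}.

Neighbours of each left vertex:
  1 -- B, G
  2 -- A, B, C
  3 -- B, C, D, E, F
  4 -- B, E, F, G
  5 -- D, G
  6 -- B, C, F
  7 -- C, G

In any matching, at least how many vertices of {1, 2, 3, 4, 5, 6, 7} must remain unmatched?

One maximum matching: 1-G, 2-A, 3-F, 4-E, 5-D, 6-B, 7-C.
All 7 left vertices are matched, so no larger matching exists.
That matches 7 of the 7, leaving 0 unmatched; no matching can do better.

0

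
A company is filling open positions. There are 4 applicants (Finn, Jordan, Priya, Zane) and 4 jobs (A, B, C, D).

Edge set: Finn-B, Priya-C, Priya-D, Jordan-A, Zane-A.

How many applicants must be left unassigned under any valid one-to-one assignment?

1

One maximum matching: Finn–B, Jordan–A, Priya–C.
The set {Jordan, Zane} has only 1 neighbour ({A}), so by Hall's theorem at most 3 of the 4 applicants can be matched.
That matches 3 of the 4, leaving 1 unmatched; no matching can do better.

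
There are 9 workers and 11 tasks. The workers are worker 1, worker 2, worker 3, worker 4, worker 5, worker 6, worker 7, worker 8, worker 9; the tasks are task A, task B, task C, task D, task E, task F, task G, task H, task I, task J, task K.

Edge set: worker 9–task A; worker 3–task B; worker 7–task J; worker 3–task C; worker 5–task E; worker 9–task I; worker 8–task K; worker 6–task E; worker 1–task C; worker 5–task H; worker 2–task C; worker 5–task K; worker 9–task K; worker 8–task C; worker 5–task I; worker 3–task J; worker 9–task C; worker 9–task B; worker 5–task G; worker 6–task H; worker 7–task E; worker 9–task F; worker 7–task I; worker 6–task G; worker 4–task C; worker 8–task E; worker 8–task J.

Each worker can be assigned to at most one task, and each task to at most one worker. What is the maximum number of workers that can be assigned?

7

A valid assignment of size 7: worker 1→task C, worker 3→task B, worker 5→task I, worker 6→task G, worker 7→task J, worker 8→task E, worker 9→task A.
The set {worker 1, worker 2, worker 4} has only 1 neighbour ({task C}), so by Hall's theorem at most 7 of the 9 workers can be matched.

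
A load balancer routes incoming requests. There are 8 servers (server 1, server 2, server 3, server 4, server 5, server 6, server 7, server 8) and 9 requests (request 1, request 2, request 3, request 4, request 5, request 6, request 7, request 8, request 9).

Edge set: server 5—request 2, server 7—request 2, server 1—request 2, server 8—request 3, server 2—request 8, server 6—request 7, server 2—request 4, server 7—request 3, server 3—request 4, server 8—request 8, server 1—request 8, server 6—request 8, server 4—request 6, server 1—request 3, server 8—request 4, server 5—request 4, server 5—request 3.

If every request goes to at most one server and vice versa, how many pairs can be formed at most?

6

A valid assignment of size 6: server 1-request 2, server 2-request 8, server 3-request 4, server 4-request 6, server 5-request 3, server 6-request 7.
The set {server 1, server 2, server 3, server 5, server 7, server 8} has only 4 neighbours ({request 2, request 3, request 4, request 8}), so by Hall's theorem at most 6 of the 8 servers can be matched.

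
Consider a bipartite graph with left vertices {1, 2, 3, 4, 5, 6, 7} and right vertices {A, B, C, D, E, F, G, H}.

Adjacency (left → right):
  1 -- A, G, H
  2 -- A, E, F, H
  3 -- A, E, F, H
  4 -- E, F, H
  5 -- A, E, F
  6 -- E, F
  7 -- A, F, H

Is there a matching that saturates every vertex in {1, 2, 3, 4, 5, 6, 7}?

No

The set {2, 3, 4, 5, 6, 7} has only 4 neighbours ({A, E, F, H}), so by Hall's theorem at most 5 of the 7 left vertices can be matched.
Hence no matching covers every left vertex.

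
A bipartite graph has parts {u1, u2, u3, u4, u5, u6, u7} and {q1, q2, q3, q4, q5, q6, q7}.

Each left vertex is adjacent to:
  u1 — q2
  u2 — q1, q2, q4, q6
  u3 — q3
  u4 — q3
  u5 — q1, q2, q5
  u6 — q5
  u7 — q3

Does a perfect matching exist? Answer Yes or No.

The set {u3, u4, u7} has only 1 neighbour ({q3}), so by Hall's theorem at most 5 of the 7 left vertices can be matched.
Hence no matching covers every left vertex.

No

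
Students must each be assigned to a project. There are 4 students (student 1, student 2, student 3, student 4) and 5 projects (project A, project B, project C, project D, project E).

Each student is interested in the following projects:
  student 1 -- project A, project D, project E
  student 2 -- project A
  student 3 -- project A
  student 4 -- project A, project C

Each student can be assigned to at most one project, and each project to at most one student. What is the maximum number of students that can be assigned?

3

One maximum matching: student 1–project E, student 2–project A, student 4–project C.
The set {student 2, student 3} has only 1 neighbour ({project A}), so by Hall's theorem at most 3 of the 4 students can be matched.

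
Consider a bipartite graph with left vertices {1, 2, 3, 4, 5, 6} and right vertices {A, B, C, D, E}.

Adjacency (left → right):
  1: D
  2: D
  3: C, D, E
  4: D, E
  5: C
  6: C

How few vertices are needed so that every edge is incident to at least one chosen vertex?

3

{C, D, E} is a vertex cover of size 3: every edge has an endpoint in this set.
No smaller cover exists because 1–D, 3–C, 4–E is a matching of size 3, and a cover must include an endpoint of each of these disjoint edges (König's theorem).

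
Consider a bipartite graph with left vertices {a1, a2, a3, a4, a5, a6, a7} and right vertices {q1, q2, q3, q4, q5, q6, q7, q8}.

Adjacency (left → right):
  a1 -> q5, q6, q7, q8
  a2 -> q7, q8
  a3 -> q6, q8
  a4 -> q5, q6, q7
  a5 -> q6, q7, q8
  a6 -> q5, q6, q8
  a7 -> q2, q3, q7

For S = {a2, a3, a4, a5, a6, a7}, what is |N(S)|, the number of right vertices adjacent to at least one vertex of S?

6

The union of neighbours of {a2, a3, a4, a5, a6, a7} is {q2, q3, q5, q6, q7, q8}, which has 6 elements.
Since |N(S)| = 6 ≥ |S| = 6, Hall's condition holds for this subset.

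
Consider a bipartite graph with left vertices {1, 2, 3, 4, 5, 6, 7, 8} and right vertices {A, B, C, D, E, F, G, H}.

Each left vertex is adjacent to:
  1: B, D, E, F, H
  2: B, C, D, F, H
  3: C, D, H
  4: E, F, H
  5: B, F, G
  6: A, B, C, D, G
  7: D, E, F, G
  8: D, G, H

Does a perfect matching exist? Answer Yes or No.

Yes

One maximum matching: 1-D, 2-B, 3-C, 4-H, 5-F, 6-A, 7-E, 8-G.
All 8 left vertices are covered.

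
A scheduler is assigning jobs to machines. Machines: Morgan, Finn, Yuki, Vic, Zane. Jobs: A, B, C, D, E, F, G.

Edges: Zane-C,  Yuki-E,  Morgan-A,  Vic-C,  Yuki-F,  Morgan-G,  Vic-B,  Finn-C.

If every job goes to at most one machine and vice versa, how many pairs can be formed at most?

A valid assignment of size 4: Morgan–G, Finn–C, Yuki–E, Vic–B.
The set {Finn, Zane} has only 1 neighbour ({C}), so by Hall's theorem at most 4 of the 5 machines can be matched.

4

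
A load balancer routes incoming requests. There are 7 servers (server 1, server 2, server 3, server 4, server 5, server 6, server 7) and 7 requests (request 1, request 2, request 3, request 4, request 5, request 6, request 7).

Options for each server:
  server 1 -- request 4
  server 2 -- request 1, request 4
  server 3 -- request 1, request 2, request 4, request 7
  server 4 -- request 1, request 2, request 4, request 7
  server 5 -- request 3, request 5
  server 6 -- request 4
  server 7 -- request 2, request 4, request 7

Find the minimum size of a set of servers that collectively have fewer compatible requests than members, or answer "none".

2

Take S = {server 1, server 6}. Its neighbourhood is {request 4}, so |N(S)| = 1 < |S| = 2.
No single vertex violates Hall's condition since each has at least one neighbour, so 2 is the minimum.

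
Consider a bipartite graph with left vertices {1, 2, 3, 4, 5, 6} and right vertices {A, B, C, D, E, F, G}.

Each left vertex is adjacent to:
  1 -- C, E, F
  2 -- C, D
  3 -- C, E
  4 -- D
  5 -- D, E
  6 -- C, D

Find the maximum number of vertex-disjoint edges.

4

A valid assignment of size 4: 1–F, 2–C, 3–E, 4–D.
The set {2, 3, 4, 5, 6} has only 3 neighbours ({C, D, E}), so by Hall's theorem at most 4 of the 6 left vertices can be matched.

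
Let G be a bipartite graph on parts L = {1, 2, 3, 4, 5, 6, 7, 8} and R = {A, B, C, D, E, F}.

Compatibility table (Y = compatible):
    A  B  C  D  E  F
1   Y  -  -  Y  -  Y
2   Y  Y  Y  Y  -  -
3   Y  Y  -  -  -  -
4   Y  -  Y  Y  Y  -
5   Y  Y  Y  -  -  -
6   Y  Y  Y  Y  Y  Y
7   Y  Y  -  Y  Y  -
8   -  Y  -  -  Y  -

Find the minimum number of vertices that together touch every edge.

{A, B, C, D, E, F} is a vertex cover of size 6: every edge has an endpoint in this set.
No smaller cover exists because 1–F, 2–D, 3–B, 4–E, 5–C, 6–A is a matching of size 6, and a cover must include an endpoint of each of these disjoint edges (König's theorem).

6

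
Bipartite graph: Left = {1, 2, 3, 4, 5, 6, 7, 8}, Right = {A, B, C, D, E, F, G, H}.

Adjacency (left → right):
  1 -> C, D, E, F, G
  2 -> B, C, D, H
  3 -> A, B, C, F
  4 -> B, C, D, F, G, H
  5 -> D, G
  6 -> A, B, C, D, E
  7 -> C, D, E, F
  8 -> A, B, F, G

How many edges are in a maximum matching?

8

A valid assignment of size 8: 1→G, 2→C, 3→F, 4→H, 5→D, 6→A, 7→E, 8→B.
All 8 left vertices are matched, so no larger matching exists.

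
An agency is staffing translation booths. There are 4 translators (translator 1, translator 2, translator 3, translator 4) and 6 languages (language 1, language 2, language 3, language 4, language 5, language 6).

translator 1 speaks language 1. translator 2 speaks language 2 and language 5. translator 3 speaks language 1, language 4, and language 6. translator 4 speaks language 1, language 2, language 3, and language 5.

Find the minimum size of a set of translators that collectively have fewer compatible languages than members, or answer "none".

none

A matching saturating every translator exists, for instance translator 1→language 1, translator 2→language 5, translator 3→language 6, translator 4→language 2.
By Hall's marriage theorem, this means |N(S)| ≥ |S| for every subset S, so no violating subset exists.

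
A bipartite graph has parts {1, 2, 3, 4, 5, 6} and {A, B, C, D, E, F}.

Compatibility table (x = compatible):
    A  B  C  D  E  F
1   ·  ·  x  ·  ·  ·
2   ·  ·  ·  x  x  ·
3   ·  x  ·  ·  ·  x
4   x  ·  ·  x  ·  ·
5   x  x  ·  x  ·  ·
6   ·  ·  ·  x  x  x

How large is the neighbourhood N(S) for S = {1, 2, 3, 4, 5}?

The union of neighbours of {1, 2, 3, 4, 5} is {A, B, C, D, E, F}, which has 6 elements.
Since |N(S)| = 6 ≥ |S| = 5, Hall's condition holds for this subset.

6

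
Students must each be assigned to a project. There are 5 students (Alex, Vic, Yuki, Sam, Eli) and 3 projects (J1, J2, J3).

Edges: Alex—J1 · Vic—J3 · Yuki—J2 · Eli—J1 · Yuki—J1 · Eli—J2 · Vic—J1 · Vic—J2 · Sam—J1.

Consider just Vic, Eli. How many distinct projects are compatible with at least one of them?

The union of neighbours of {Vic, Eli} is {J1, J2, J3}, which has 3 elements.
Since |N(S)| = 3 ≥ |S| = 2, Hall's condition holds for this subset.

3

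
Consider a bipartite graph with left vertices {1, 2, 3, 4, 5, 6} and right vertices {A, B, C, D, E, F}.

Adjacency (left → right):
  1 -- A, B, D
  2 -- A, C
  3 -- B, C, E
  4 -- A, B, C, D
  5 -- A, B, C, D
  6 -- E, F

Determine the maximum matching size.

6

A valid assignment of size 6: 1→D, 2→A, 3→E, 4→C, 5→B, 6→F.
This saturates every left vertex, so 6 is the maximum.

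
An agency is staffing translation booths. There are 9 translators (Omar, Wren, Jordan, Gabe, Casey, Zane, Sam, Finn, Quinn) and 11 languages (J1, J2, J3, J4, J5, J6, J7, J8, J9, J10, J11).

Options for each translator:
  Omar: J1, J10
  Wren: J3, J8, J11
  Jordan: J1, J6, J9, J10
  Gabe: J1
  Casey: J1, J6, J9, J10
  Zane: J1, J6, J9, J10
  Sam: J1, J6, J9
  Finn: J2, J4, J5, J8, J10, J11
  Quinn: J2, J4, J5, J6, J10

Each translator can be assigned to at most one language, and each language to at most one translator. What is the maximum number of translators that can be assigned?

7

For example, pair Omar–J10, Wren–J3, Jordan–J9, Gabe–J1, Casey–J6, Finn–J11, Quinn–J2.
The set {Omar, Jordan, Gabe, Casey, Zane, Sam} has only 4 neighbours ({J1, J10, J6, J9}), so by Hall's theorem at most 7 of the 9 translators can be matched.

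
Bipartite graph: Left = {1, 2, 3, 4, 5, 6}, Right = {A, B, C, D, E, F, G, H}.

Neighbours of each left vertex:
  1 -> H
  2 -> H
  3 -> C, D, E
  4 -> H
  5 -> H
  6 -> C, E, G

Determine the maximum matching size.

For example, pair 1-H, 3-C, 6-E.
The set {1, 2, 4, 5} has only 1 neighbour ({H}), so by Hall's theorem at most 3 of the 6 left vertices can be matched.

3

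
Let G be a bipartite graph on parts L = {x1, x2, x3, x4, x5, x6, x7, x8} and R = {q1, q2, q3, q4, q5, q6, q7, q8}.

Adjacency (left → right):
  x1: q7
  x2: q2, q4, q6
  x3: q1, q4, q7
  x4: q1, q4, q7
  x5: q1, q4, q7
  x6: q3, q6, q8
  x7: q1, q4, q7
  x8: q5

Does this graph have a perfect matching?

No

The set {x1, x3, x4, x5, x7} has only 3 neighbours ({q1, q4, q7}), so by Hall's theorem at most 6 of the 8 left vertices can be matched.
Hence no matching covers every left vertex.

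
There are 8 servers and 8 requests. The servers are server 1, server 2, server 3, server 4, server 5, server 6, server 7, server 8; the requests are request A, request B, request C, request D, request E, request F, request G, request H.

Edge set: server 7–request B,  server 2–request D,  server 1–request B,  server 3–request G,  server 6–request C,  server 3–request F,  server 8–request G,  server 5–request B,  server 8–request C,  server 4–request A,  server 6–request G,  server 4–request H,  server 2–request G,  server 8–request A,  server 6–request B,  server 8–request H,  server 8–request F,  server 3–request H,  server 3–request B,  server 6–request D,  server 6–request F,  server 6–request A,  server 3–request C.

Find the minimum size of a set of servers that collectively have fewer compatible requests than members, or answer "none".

2

Take S = {server 1, server 5}. Its neighbourhood is {request B}, so |N(S)| = 1 < |S| = 2.
No single vertex violates Hall's condition since each has at least one neighbour, so 2 is the minimum.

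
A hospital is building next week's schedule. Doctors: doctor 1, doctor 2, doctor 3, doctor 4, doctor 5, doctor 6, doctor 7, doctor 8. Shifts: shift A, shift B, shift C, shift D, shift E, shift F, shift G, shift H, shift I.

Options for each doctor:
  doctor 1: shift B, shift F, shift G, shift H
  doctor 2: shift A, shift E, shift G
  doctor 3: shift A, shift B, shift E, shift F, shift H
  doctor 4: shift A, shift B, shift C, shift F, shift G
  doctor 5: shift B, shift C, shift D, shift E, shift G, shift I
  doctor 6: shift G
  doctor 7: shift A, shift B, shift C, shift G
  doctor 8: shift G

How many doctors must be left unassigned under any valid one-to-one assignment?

For example, pair doctor 1–shift B, doctor 2–shift E, doctor 3–shift H, doctor 4–shift F, doctor 5–shift I, doctor 6–shift G, doctor 7–shift A.
The set {doctor 6, doctor 8} has only 1 neighbour ({shift G}), so by Hall's theorem at most 7 of the 8 doctors can be matched.
That matches 7 of the 8, leaving 1 unmatched; no matching can do better.

1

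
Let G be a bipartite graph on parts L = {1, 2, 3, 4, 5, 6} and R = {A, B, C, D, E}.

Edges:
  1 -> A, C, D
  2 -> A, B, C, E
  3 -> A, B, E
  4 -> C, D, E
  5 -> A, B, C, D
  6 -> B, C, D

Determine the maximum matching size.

5

One maximum matching: 1→D, 2→E, 3→A, 4→C, 5→B.
The set {1, 2, 3, 4, 5, 6} has only 5 neighbours ({A, B, C, D, E}), so by Hall's theorem at most 5 of the 6 left vertices can be matched.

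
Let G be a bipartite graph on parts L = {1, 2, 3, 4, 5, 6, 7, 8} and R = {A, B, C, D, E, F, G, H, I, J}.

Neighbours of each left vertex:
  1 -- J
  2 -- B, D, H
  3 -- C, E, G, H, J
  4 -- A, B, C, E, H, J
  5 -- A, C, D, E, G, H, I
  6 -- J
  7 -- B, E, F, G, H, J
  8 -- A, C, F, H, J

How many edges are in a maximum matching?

7

For example, pair 1→J, 2→B, 3→C, 4→H, 5→G, 7→E, 8→A.
The set {1, 6} has only 1 neighbour ({J}), so by Hall's theorem at most 7 of the 8 left vertices can be matched.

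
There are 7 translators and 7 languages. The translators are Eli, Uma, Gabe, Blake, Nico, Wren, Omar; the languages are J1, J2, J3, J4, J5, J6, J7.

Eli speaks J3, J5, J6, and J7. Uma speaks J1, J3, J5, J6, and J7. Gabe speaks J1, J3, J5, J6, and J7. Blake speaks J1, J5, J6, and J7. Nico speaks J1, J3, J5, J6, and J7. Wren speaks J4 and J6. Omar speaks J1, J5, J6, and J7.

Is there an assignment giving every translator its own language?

No

The set {Eli, Uma, Gabe, Blake, Nico, Omar} has only 5 neighbours ({J1, J3, J5, J6, J7}), so by Hall's theorem at most 6 of the 7 translators can be matched.
Hence no matching covers every translator.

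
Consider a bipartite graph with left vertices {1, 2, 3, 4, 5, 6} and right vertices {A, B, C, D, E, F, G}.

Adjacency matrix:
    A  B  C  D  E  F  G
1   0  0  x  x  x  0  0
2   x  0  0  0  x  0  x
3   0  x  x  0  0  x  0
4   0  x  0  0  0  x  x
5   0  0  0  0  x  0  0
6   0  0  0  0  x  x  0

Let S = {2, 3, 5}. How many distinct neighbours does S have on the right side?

The union of neighbours of {2, 3, 5} is {A, B, C, E, F, G}, which has 6 elements.
Since |N(S)| = 6 ≥ |S| = 3, Hall's condition holds for this subset.

6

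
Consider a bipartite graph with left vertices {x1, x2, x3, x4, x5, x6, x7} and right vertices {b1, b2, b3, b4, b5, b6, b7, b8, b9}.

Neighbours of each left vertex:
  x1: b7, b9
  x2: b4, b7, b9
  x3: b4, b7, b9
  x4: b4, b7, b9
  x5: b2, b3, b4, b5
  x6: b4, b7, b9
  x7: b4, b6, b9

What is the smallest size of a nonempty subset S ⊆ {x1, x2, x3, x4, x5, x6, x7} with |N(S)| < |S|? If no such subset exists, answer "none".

4

Take S = {x1, x2, x3, x4}. Its neighbourhood is {b4, b7, b9}, so |N(S)| = 3 < |S| = 4.
Every subset of size less than 4 has at least as many neighbours as members, so 4 is the minimum.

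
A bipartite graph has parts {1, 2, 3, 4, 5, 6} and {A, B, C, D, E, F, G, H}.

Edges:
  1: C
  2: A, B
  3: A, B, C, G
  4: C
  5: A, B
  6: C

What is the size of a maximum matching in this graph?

4

One maximum matching: 1→C, 2→A, 3→G, 5→B.
The set {1, 4, 6} has only 1 neighbour ({C}), so by Hall's theorem at most 4 of the 6 left vertices can be matched.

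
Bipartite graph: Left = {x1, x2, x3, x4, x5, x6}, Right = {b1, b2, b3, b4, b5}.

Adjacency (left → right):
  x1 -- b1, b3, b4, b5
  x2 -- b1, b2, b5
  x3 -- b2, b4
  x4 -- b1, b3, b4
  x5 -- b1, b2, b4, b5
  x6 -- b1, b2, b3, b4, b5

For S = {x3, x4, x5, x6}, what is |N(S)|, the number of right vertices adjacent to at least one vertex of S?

5

The union of neighbours of {x3, x4, x5, x6} is {b1, b2, b3, b4, b5}, which has 5 elements.
Since |N(S)| = 5 ≥ |S| = 4, Hall's condition holds for this subset.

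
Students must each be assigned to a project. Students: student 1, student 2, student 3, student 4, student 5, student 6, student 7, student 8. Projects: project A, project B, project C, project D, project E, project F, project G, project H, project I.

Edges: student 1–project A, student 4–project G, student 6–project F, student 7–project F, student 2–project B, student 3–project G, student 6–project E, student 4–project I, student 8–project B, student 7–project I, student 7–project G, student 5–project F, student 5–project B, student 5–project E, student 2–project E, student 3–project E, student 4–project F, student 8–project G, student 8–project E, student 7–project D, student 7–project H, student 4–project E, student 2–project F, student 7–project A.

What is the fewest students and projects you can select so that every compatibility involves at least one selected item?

7

A maximum matching has 7 edges (e.g. student 1–project A, student 2–project F, student 3–project G, student 4–project I, student 5–project B, student 6–project E, student 7–project H).
By König's theorem the minimum vertex cover has the same size. One such cover is {student 1, student 4, student 7, project B, project E, project F, project G}.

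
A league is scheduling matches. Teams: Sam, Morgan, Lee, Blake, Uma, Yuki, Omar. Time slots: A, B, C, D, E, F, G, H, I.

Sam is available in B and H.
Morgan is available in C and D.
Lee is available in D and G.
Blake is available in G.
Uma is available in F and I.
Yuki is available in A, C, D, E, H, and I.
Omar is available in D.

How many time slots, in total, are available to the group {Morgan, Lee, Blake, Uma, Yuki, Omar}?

The union of neighbours of {Morgan, Lee, Blake, Uma, Yuki, Omar} is {A, C, D, E, F, G, H, I}, which has 8 elements.
Since |N(S)| = 8 ≥ |S| = 6, Hall's condition holds for this subset.

8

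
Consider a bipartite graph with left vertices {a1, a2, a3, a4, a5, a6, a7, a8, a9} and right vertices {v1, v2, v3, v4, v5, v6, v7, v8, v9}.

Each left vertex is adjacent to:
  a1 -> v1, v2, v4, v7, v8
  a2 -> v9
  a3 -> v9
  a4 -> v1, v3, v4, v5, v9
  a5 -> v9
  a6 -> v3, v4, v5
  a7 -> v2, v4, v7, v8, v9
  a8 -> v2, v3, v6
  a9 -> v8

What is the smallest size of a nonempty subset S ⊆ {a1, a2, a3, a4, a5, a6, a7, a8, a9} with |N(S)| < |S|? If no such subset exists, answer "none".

Take S = {a2, a3}. Its neighbourhood is {v9}, so |N(S)| = 1 < |S| = 2.
No single vertex violates Hall's condition since each has at least one neighbour, so 2 is the minimum.

2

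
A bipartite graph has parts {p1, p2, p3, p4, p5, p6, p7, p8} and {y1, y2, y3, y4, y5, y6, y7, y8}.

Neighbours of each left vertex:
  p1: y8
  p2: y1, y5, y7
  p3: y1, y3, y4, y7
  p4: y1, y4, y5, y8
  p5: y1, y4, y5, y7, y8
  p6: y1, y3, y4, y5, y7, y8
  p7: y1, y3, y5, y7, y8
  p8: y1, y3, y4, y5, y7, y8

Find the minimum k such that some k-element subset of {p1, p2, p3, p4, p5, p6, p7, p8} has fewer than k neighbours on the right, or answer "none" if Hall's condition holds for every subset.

7

Take S = {p1, p2, p3, p4, p5, p6, p7}. Its neighbourhood is {y1, y3, y4, y5, y7, y8}, so |N(S)| = 6 < |S| = 7.
Every subset of size less than 7 has at least as many neighbours as members, so 7 is the minimum.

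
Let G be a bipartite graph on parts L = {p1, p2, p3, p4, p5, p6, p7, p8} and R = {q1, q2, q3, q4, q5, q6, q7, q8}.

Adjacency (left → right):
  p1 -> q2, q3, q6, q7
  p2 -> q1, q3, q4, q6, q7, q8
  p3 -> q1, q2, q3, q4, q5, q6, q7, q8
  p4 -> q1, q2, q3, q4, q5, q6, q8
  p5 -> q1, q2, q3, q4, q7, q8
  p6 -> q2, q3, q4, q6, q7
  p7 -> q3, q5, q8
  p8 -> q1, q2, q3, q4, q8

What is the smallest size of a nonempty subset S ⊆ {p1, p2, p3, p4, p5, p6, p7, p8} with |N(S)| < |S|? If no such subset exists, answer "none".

none

A matching saturating every left vertex exists, for instance p1→q2, p2→q7, p3→q1, p4→q8, p5→q3, p6→q6, p7→q5, p8→q4.
By Hall's marriage theorem, this means |N(S)| ≥ |S| for every subset S, so no violating subset exists.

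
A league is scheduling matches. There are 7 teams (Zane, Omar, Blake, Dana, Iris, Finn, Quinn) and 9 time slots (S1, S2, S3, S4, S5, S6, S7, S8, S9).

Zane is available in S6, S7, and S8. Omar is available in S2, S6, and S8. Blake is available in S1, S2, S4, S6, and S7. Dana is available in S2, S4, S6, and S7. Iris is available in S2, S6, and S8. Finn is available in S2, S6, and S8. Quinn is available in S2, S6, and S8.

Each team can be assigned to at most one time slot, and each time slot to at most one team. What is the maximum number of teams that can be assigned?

6

One maximum matching: Zane–S7, Omar–S6, Blake–S1, Dana–S4, Iris–S8, Finn–S2.
The set {Omar, Iris, Finn, Quinn} has only 3 neighbours ({S2, S6, S8}), so by Hall's theorem at most 6 of the 7 teams can be matched.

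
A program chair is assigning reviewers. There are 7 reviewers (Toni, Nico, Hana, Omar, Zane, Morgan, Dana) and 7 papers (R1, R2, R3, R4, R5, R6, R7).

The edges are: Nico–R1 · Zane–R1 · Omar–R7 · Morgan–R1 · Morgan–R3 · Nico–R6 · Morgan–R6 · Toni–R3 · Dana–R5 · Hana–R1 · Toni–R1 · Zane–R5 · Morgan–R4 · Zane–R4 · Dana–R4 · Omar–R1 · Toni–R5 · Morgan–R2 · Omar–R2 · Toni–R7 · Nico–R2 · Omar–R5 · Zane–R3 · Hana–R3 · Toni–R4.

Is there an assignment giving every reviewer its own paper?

One maximum matching: Toni→R3, Nico→R2, Hana→R1, Omar→R7, Zane→R5, Morgan→R6, Dana→R4.
Every reviewer is matched, so this is a perfect matching.

Yes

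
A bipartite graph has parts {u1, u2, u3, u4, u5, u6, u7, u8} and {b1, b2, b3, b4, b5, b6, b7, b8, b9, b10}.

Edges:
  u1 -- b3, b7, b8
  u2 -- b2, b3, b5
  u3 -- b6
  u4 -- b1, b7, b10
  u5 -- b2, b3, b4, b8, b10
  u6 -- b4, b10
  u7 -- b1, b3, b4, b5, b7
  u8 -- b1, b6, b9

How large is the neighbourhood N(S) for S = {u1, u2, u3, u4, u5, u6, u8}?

10

The union of neighbours of {u1, u2, u3, u4, u5, u6, u8} is {b1, b2, b3, b4, b5, b6, b7, b8, b9, b10}, which has 10 elements.
Since |N(S)| = 10 ≥ |S| = 7, Hall's condition holds for this subset.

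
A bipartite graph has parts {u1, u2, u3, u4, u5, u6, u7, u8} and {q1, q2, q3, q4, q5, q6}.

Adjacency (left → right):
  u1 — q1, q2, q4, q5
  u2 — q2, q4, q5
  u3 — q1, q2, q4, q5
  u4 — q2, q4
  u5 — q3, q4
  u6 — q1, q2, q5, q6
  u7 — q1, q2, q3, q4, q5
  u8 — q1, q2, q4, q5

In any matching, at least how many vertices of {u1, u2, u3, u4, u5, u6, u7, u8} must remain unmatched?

2

A valid assignment of size 6: u1-q1, u2-q5, u3-q4, u4-q2, u5-q3, u6-q6.
The set {u1, u2, u3, u4, u5, u7, u8} has only 5 neighbours ({q1, q2, q3, q4, q5}), so by Hall's theorem at most 6 of the 8 left vertices can be matched.
That matches 6 of the 8, leaving 2 unmatched; no matching can do better.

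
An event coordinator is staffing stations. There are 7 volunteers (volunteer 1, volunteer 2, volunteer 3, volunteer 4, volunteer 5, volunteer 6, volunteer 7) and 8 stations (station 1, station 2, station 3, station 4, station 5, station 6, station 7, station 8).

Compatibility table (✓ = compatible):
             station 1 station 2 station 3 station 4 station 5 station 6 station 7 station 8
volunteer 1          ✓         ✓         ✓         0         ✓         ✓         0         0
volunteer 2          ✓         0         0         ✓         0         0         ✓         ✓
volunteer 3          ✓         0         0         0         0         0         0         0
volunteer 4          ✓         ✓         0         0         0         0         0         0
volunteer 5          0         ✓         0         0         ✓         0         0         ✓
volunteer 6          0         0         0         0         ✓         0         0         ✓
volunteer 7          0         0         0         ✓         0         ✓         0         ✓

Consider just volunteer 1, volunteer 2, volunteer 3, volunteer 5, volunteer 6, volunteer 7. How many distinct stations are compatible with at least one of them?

The union of neighbours of {volunteer 1, volunteer 2, volunteer 3, volunteer 5, volunteer 6, volunteer 7} is {station 1, station 2, station 3, station 4, station 5, station 6, station 7, station 8}, which has 8 elements.
Since |N(S)| = 8 ≥ |S| = 6, Hall's condition holds for this subset.

8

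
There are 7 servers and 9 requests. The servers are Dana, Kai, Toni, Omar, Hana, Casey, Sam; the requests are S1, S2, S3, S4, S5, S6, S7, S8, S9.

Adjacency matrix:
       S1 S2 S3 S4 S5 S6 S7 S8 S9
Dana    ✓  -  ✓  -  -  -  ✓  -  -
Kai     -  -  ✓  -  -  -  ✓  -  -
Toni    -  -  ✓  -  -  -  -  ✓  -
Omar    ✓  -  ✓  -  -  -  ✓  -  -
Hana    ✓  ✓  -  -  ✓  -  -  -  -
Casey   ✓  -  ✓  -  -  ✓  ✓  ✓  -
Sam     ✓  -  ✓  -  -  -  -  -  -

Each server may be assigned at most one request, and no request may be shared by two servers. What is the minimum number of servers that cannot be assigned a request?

For example, pair Dana→S1, Kai→S3, Toni→S8, Omar→S7, Hana→S2, Casey→S6.
The set {Dana, Kai, Omar, Sam} has only 3 neighbours ({S1, S3, S7}), so by Hall's theorem at most 6 of the 7 servers can be matched.
That matches 6 of the 7, leaving 1 unmatched; no matching can do better.

1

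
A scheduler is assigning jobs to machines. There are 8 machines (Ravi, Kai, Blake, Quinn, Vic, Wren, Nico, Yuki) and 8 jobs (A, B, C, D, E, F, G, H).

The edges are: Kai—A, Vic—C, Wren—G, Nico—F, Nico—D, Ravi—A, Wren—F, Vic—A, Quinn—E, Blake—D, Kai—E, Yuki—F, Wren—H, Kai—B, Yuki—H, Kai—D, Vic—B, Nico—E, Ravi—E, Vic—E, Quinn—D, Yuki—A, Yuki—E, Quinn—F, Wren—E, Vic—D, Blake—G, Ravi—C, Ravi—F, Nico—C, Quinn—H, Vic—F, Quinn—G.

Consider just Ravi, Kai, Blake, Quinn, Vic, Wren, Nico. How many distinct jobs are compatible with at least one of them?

8

The union of neighbours of {Ravi, Kai, Blake, Quinn, Vic, Wren, Nico} is {A, B, C, D, E, F, G, H}, which has 8 elements.
Since |N(S)| = 8 ≥ |S| = 7, Hall's condition holds for this subset.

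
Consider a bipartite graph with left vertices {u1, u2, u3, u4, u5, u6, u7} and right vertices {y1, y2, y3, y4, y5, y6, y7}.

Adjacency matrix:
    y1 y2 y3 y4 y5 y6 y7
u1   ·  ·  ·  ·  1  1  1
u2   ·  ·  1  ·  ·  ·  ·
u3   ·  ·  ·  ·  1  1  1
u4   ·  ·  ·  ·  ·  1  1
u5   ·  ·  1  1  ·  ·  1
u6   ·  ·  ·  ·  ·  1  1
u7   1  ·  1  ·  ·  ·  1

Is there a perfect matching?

The set {u1, u3, u4, u6} has only 3 neighbours ({y5, y6, y7}), so by Hall's theorem at most 6 of the 7 left vertices can be matched.
Hence no matching covers every left vertex.

No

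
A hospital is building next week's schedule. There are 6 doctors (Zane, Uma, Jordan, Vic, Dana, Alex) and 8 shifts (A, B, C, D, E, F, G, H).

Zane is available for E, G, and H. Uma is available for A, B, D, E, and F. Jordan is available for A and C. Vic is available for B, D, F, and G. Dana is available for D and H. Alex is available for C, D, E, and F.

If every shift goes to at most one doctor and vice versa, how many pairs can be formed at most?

For example, pair Zane→G, Uma→A, Jordan→C, Vic→B, Dana→D, Alex→E.
All 6 doctors are matched, so no larger matching exists.

6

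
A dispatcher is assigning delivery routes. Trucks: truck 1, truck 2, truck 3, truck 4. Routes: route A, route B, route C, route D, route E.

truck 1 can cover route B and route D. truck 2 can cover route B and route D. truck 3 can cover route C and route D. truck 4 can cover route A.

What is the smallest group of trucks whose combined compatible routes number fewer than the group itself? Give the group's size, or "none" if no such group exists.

none

A matching saturating every truck exists, for instance truck 1→route D, truck 2→route B, truck 3→route C, truck 4→route A.
By Hall's marriage theorem, this means |N(S)| ≥ |S| for every subset S, so no violating subset exists.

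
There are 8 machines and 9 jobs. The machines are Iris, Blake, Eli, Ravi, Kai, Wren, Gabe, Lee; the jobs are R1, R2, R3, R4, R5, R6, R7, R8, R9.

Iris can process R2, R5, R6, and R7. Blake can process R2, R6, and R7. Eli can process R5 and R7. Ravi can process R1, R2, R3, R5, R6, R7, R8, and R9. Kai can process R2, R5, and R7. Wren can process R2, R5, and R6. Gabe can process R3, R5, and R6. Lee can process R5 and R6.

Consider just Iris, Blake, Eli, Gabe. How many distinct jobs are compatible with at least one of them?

The union of neighbours of {Iris, Blake, Eli, Gabe} is {R2, R3, R5, R6, R7}, which has 5 elements.
Since |N(S)| = 5 ≥ |S| = 4, Hall's condition holds for this subset.

5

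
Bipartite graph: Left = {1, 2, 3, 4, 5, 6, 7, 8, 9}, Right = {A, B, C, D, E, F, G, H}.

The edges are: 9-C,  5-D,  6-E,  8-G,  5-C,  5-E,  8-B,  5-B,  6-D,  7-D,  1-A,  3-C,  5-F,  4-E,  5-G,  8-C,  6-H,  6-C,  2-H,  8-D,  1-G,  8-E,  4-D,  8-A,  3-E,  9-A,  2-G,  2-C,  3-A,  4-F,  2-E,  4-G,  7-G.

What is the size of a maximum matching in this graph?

8

A valid assignment of size 8: 1–A, 2–H, 3–E, 4–F, 5–B, 6–C, 7–D, 8–G.
The set {1, 2, 3, 4, 5, 6, 7, 8, 9} has only 8 neighbours ({A, B, C, D, E, F, G, H}), so by Hall's theorem at most 8 of the 9 left vertices can be matched.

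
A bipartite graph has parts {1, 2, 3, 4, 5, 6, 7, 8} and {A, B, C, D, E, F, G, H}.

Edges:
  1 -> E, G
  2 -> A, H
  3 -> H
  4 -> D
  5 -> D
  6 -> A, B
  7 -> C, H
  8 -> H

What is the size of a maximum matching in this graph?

6

A valid assignment of size 6: 1→E, 2→A, 3→H, 4→D, 6→B, 7→C.
The set {3, 4, 5, 8} has only 2 neighbours ({D, H}), so by Hall's theorem at most 6 of the 8 left vertices can be matched.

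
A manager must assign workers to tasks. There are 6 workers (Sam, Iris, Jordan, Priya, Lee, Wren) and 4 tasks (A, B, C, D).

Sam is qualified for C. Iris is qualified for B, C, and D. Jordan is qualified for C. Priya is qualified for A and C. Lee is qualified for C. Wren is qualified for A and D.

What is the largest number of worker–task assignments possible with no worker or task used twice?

4

One maximum matching: Sam–C, Iris–B, Priya–A, Wren–D.
The set {Sam, Jordan, Lee} has only 1 neighbour ({C}), so by Hall's theorem at most 4 of the 6 workers can be matched.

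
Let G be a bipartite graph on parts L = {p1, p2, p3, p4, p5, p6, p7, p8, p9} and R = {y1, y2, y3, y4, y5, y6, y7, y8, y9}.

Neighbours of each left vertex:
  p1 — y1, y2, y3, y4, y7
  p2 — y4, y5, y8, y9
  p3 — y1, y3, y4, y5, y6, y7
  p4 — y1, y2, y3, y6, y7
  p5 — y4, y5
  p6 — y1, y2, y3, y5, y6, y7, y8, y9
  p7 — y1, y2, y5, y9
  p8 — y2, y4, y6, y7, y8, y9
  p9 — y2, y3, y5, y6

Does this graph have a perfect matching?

One maximum matching: p1-y2, p2-y8, p3-y1, p4-y7, p5-y5, p6-y6, p7-y9, p8-y4, p9-y3.
All 9 left vertices are covered.

Yes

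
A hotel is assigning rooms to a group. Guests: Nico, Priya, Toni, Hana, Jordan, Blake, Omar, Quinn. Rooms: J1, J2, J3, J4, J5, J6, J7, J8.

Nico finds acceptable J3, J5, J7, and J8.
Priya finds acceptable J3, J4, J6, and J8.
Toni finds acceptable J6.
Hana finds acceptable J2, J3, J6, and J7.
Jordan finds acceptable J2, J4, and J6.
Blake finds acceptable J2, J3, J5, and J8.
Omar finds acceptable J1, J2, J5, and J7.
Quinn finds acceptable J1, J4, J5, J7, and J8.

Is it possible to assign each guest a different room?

Yes

A valid assignment of size 8: Nico-J8, Priya-J4, Toni-J6, Hana-J3, Jordan-J2, Blake-J5, Omar-J1, Quinn-J7.
Every guest is matched, so this is a perfect matching.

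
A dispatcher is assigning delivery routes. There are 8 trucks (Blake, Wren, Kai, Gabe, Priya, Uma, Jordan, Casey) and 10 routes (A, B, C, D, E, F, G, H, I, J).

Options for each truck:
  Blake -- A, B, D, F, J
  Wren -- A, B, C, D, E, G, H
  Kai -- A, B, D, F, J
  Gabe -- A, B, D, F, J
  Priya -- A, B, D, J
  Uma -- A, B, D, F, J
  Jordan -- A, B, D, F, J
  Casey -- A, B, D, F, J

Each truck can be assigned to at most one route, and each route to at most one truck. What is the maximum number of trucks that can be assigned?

One maximum matching: Blake-A, Wren-G, Kai-F, Gabe-B, Priya-D, Uma-J.
The set {Blake, Kai, Gabe, Priya, Uma, Jordan, Casey} has only 5 neighbours ({A, B, D, F, J}), so by Hall's theorem at most 6 of the 8 trucks can be matched.

6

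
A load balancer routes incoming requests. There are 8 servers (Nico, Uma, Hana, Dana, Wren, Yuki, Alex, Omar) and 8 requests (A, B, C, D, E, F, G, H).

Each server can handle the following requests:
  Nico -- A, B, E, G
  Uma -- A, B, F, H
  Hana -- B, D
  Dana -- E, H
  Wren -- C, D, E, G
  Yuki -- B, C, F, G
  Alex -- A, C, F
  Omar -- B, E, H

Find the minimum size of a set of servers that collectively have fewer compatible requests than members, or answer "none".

A matching saturating every server exists, for instance Nico→A, Uma→F, Hana→D, Dana→H, Wren→E, Yuki→G, Alex→C, Omar→B.
By Hall's marriage theorem, this means |N(S)| ≥ |S| for every subset S, so no violating subset exists.

none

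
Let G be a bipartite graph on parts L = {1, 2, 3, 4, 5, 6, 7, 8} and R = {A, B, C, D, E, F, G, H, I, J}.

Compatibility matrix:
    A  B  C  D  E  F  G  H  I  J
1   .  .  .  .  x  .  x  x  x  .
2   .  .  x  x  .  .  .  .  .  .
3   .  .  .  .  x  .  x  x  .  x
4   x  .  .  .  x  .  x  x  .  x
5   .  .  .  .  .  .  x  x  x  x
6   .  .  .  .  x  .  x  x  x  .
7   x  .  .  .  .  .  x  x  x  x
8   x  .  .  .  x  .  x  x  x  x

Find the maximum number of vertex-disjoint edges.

7

A valid assignment of size 7: 1–G, 2–C, 3–H, 4–A, 5–I, 6–E, 7–J.
The set {1, 3, 4, 5, 6, 7, 8} has only 6 neighbours ({A, E, G, H, I, J}), so by Hall's theorem at most 7 of the 8 left vertices can be matched.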